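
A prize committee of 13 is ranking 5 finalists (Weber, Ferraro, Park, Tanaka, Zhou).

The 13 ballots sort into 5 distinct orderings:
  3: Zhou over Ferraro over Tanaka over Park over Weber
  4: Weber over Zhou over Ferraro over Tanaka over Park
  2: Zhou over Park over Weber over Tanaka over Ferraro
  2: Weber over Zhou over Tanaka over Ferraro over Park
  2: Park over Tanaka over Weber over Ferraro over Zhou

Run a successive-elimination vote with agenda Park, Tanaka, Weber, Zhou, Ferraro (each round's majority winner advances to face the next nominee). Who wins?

Weber

Round 1: Park vs Tanaka — 4–9, Tanaka advances.
Round 2: Tanaka vs Weber — 5–8, Weber advances.
Round 3: Weber vs Zhou — 8–5, Weber advances.
Round 4: Weber vs Ferraro — 10–3, Weber advances.
Weber survives the agenda.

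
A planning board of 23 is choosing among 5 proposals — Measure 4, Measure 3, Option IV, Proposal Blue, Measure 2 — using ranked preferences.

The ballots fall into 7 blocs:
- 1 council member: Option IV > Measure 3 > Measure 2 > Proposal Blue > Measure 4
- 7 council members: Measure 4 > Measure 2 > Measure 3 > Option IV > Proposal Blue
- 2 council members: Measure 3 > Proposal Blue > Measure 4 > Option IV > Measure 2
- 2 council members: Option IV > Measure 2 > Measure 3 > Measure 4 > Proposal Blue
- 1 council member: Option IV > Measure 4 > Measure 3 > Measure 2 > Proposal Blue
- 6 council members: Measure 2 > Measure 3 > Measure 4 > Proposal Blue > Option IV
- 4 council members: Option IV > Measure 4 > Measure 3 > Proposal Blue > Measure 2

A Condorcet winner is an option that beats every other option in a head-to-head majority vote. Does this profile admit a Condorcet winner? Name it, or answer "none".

Check each pair by majority over 23 ballots:
Measure 4 vs Measure 3: Measure 4 preferred on 7+1+4 = 12 ballots; Measure 4 wins 12–11.
Measure 4 vs Option IV: Measure 4 preferred on 7+2+6 = 15 ballots; Measure 4 wins 15–8.
Measure 4 vs Proposal Blue: Measure 4 is ranked higher on 7+2+1+6+4 = 20 ballots, Proposal Blue on 3. Measure 4 wins 20–3.
Measure 4 vs Measure 2: 7+2+1+4 = 14 for Measure 4, 9 for Measure 2 — Measure 4 by 14–9.
Measure 3 vs Option IV: 15 to 8, Measure 3.
Measure 3 vs Proposal Blue: 23 for Measure 3, 0 for Proposal Blue — Measure 3 by 23–0.
Measure 3 vs Measure 2: 8 to 15, Measure 2.
Option IV vs Proposal Blue: 15 to 8, Option IV.
Option IV vs Measure 2: Option IV is ranked higher on 1+2+2+1+4 = 10 ballots, Measure 2 on 13. Measure 2 wins 13–10.
Proposal Blue vs Measure 2: 2+4 = 6 for Proposal Blue, 17 for Measure 2 — Measure 2 by 17–6.
Measure 4 defeats every rival head-to-head and is the Condorcet winner.

Measure 4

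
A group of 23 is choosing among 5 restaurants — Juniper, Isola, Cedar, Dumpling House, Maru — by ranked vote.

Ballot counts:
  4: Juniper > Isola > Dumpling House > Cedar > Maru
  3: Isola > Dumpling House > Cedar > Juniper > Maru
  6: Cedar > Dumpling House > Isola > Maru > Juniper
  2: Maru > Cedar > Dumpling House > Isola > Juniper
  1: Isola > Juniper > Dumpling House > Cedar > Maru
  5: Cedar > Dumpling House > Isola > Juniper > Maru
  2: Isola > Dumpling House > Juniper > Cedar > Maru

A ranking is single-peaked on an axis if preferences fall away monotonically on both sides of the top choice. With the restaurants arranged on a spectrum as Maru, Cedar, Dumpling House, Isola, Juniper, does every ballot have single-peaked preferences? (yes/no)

Axis positions: Maru=1, Cedar=2, Dumpling House=3, Isola=4, Juniper=5.
Cluster 1 (peak Juniper at position 5): ranking walks positions 5-4-3-2-1, expanding outward from the peak — single-peaked.
Cluster 2 (peak Isola at position 4): ranking walks positions 4-3-2-5-1, expanding outward from the peak — single-peaked.
Cluster 3 (peak Cedar at position 2): ranking walks positions 2-3-4-1-5, expanding outward from the peak — single-peaked.
Cluster 4 (peak Maru at position 1): ranking walks positions 1-2-3-4-5, expanding outward from the peak — single-peaked.
Cluster 5 (peak Isola at position 4): ranking walks positions 4-5-3-2-1, expanding outward from the peak — single-peaked.
Cluster 6 (peak Cedar at position 2): ranking walks positions 2-3-4-5-1, expanding outward from the peak — single-peaked.
Cluster 7 (peak Isola at position 4): ranking walks positions 4-3-5-2-1, expanding outward from the peak — single-peaked.
Every ranking is single-peaked on this axis.

yes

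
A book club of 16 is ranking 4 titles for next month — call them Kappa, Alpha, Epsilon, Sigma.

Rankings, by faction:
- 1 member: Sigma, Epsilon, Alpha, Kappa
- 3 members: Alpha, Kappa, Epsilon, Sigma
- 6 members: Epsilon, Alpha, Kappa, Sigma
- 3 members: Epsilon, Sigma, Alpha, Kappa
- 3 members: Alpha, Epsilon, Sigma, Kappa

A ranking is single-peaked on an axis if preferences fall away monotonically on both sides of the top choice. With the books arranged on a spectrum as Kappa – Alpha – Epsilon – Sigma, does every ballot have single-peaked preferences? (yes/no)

yes

Axis positions: Kappa=1, Alpha=2, Epsilon=3, Sigma=4.
Faction 1 (peak Sigma at position 4): ranking walks positions 4-3-2-1, expanding outward from the peak — single-peaked.
Faction 2 (peak Alpha at position 2): ranking walks positions 2-1-3-4, expanding outward from the peak — single-peaked.
Faction 3 (peak Epsilon at position 3): ranking walks positions 3-2-1-4, expanding outward from the peak — single-peaked.
Faction 4 (peak Epsilon at position 3): ranking walks positions 3-4-2-1, expanding outward from the peak — single-peaked.
Faction 5 (peak Alpha at position 2): ranking walks positions 2-3-4-1, expanding outward from the peak — single-peaked.
Every ranking is single-peaked on this axis.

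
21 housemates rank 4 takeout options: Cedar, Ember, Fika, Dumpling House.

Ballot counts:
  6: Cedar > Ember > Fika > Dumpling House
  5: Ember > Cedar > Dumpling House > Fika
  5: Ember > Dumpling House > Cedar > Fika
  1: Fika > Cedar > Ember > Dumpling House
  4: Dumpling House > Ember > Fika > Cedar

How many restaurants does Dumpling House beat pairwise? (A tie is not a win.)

Dumpling House against each rival (21 friends):
Dumpling House vs Cedar: 9 to 12, Cedar.
Dumpling House vs Ember: Ember wins 17–4.
Dumpling House vs Fika: Dumpling House is ranked higher on 5+5+4 = 14 ballots, Fika on 7. Dumpling House wins 14–7.
Dumpling House beats Fika; loses to Cedar, Ember — 1 pairwise win.

1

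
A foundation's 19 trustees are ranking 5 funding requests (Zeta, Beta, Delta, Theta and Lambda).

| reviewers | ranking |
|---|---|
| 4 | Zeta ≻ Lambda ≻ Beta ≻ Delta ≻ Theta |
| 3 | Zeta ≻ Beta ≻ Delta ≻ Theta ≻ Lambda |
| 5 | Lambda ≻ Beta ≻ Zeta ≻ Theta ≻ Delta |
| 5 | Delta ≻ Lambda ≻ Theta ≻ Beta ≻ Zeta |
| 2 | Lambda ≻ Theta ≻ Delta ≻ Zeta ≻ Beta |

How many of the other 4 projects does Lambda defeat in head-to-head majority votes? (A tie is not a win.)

Lambda against each rival (19 reviewers):
Lambda vs Zeta: Lambda is ranked higher on 5+5+2 = 12 ballots, Zeta on 7. Lambda wins 12–7.
Lambda vs Beta: Lambda preferred on 4+5+5+2 = 16 ballots; Lambda wins 16–3.
Lambda–Delta: Lambda 11–8.
Lambda–Theta: Lambda 16–3.
Lambda beats Zeta, Beta, Delta, Theta — 4 pairwise wins.

4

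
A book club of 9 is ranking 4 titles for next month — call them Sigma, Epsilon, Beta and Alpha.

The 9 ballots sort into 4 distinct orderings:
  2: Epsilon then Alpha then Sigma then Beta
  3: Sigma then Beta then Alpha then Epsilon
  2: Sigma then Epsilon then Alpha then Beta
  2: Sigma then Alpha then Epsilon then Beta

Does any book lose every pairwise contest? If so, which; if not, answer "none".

Pairwise majorities:
Sigma vs Epsilon: 3+2+2 = 7 for Sigma, 2 for Epsilon — Sigma by 7–2.
Sigma vs Beta: 9 to 0, Sigma.
Sigma vs Alpha: Sigma wins 7–2.
Epsilon vs Beta: Epsilon, 6–3.
Epsilon vs Alpha: 2+2 = 4 for Epsilon, 5 for Alpha — Alpha by 5–4.
Beta vs Alpha: Beta preferred on 3 ballots; Alpha wins 6–3.
Beta loses to every other book — it is the Condorcet loser.

Beta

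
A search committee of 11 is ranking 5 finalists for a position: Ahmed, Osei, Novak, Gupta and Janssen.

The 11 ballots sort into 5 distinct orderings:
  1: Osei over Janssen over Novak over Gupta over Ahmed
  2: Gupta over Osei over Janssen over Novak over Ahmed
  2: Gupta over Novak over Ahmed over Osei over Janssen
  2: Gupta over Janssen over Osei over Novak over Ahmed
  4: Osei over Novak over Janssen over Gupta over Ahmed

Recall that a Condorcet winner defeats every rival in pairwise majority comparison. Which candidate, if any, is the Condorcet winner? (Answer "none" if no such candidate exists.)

Gupta

Head-to-head results (11 committee members):
Ahmed vs Osei: Ahmed preferred on 2 ballots; Osei wins 9–2.
Ahmed vs Novak: 0 for Ahmed, 11 for Novak — Novak by 11–0.
Ahmed vs Gupta: Ahmed preferred on 0 ballots; Gupta wins 11–0.
Ahmed vs Janssen: 2 to 9, Janssen.
Osei vs Novak: Osei, 9–2.
Osei vs Gupta: Osei preferred on 1+4 = 5 ballots; Gupta wins 6–5.
Osei vs Janssen: 9 to 2, Osei.
Novak vs Gupta: Gupta, 6–5.
Novak vs Janssen: 2+4 = 6 for Novak, 5 for Janssen — Novak by 6–5.
Gupta vs Janssen: Gupta, 6–5.
Gupta beats each of Ahmed, Osei, Novak, Janssen — Gupta is the Condorcet winner.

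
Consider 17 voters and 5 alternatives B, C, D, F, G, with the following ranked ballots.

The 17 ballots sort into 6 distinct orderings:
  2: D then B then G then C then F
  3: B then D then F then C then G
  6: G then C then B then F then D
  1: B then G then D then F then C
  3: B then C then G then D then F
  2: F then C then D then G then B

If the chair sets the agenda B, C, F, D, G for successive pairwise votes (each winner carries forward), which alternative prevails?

Round 1: B vs C — 9–8, B advances.
Round 2: B vs F — 15–2, B advances.
Round 3: B vs D — 13–4, B advances.
Round 4: B vs G — 9–8, B advances.
B survives the agenda.

B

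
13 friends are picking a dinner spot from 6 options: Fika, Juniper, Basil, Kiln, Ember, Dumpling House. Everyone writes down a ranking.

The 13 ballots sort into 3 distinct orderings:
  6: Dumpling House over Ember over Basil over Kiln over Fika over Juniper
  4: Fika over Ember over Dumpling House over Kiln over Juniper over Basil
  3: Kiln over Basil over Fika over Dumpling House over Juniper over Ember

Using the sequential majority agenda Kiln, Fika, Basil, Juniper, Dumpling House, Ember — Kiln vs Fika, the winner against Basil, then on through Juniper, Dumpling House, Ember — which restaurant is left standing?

Dumpling House

Round 1: Kiln vs Fika — 9–4, Kiln advances.
Round 2: Kiln vs Basil — 7–6, Kiln advances.
Round 3: Kiln vs Juniper — 13–0, Kiln advances.
Round 4: Kiln vs Dumpling House — 3–10, Dumpling House advances.
Round 5: Dumpling House vs Ember — 9–4, Dumpling House advances.
Dumpling House survives the agenda.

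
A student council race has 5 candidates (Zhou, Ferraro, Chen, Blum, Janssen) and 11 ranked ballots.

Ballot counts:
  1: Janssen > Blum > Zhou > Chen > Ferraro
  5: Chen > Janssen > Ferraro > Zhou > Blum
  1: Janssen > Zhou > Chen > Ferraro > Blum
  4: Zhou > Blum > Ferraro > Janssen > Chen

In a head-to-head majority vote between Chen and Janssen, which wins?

Janssen

Ballots ranking Chen above Janssen: 5.
Ballots ranking Janssen above Chen: 11 − 5 = 6.
Janssen wins the head-to-head 6–5.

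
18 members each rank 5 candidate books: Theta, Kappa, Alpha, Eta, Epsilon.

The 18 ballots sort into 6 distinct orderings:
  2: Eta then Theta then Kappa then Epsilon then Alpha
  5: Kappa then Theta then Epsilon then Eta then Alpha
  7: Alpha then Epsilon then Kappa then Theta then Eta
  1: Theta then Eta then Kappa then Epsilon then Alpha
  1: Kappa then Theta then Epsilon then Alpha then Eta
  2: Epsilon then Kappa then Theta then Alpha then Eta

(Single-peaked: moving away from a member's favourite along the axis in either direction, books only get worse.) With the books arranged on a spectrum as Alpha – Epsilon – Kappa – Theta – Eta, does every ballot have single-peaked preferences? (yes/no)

Axis positions: Alpha=1, Epsilon=2, Kappa=3, Theta=4, Eta=5.
Type 1 (peak Eta at position 5): ranking walks positions 5-4-3-2-1, expanding outward from the peak — single-peaked.
Type 2 (peak Kappa at position 3): ranking walks positions 3-4-2-5-1, expanding outward from the peak — single-peaked.
Type 3 (peak Alpha at position 1): ranking walks positions 1-2-3-4-5, expanding outward from the peak — single-peaked.
Type 4 (peak Theta at position 4): ranking walks positions 4-5-3-2-1, expanding outward from the peak — single-peaked.
Type 5 (peak Kappa at position 3): ranking walks positions 3-4-2-1-5, expanding outward from the peak — single-peaked.
Type 6 (peak Epsilon at position 2): ranking walks positions 2-3-4-1-5, expanding outward from the peak — single-peaked.
Every ranking is single-peaked on this axis.

yes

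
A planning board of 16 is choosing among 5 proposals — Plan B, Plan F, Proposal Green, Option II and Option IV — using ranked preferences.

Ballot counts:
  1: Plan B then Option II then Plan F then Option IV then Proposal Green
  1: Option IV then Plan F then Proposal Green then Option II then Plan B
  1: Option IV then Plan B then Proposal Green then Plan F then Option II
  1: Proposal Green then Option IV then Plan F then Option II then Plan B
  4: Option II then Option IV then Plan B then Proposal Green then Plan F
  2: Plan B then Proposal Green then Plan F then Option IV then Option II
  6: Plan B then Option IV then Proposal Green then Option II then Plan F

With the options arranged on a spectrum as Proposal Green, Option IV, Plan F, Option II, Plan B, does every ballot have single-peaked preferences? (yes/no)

Axis positions: Proposal Green=1, Option IV=2, Plan F=3, Option II=4, Plan B=5.
Cluster 1 (peak Plan B at position 5): ranking walks positions 5-4-3-2-1, expanding outward from the peak — single-peaked.
Cluster 2 (peak Option IV at position 2): ranking walks positions 2-3-1-4-5, expanding outward from the peak — single-peaked.
Cluster 3: ranking walks positions 2-5-1-3-4; Plan B is ranked above Plan F even though Plan F lies between Plan B and the peak Option IV on the axis — preferences dip and rise again. Not single-peaked.
Cluster 4 (peak Proposal Green at position 1): ranking walks positions 1-2-3-4-5, expanding outward from the peak — single-peaked.
Cluster 5: ranking walks positions 4-2-5-1-3; Option IV is ranked above Plan F even though Plan F lies between Option IV and the peak Option II on the axis — preferences dip and rise again. Not single-peaked.
Cluster 6: ranking walks positions 5-1-3-2-4; Proposal Green is ranked above Option II even though Option II lies between Proposal Green and the peak Plan B on the axis — preferences dip and rise again. Not single-peaked.
Cluster 7: ranking walks positions 5-2-1-4-3; Option IV is ranked above Option II even though Option II lies between Option IV and the peak Plan B on the axis — preferences dip and rise again. Not single-peaked.
Cluster 3 violates single-peakedness, so the profile is not single-peaked on this axis.

no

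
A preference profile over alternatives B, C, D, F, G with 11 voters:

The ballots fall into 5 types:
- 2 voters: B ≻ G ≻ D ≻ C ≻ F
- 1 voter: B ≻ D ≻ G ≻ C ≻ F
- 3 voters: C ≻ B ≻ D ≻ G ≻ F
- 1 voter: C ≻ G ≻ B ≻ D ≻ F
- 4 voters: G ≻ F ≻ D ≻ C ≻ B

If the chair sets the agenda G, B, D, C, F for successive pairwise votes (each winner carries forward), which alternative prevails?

Round 1: G vs B — 5–6, B advances.
Round 2: B vs D — 7–4, B advances.
Round 3: B vs C — 3–8, C advances.
Round 4: C vs F — 7–4, C advances.
C survives the agenda.

C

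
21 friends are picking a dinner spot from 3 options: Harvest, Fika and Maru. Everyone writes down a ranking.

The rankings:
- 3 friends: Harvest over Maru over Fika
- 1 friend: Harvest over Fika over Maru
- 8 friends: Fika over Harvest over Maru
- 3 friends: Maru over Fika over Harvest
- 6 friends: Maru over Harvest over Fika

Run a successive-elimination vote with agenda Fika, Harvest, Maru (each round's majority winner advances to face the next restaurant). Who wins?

Round 1: Fika vs Harvest — 11–10, Fika advances.
Round 2: Fika vs Maru — 9–12, Maru advances.
Maru survives the agenda.

Maru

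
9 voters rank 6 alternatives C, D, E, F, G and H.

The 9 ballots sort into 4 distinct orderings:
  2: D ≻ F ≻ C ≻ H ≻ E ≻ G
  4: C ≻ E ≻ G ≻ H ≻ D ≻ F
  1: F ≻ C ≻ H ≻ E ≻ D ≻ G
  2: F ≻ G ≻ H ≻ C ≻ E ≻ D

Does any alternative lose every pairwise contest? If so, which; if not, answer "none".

none

Pairwise majorities:
C vs D: C wins 7–2.
C vs E: C is ranked higher on 2+4+1+2 = 9 ballots, E on 0. C wins 9–0.
C–F: F 5–4.
C vs G: C preferred on 2+4+1 = 7 ballots; C wins 7–2.
C vs H: C preferred on 2+4+1 = 7 ballots; C wins 7–2.
D vs E: D preferred on 2 ballots; E wins 7–2.
D vs F: D wins 6–3.
D vs G: 3 to 6, G.
D vs H: 2 for D, 7 for H — H by 7–2.
E vs F: F, 5–4.
E vs G: E wins 7–2.
E vs H: H, 5–4.
F vs G: F preferred on 2+1+2 = 5 ballots; F wins 5–4.
F vs H: F wins 5–4.
G vs H: G wins 6–3.
Each alternative has at least one pairwise win (C beats D; D beats F; E beats D; F beats C; G beats D; H beats D) — no Condorcet loser.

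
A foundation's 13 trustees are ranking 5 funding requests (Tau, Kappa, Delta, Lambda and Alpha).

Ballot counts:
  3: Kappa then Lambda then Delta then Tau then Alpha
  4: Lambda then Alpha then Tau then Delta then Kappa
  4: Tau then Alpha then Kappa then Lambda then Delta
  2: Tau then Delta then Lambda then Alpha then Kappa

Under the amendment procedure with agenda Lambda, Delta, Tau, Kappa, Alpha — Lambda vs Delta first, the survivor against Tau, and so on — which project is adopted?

Alpha

Round 1: Lambda vs Delta — 11–2, Lambda advances.
Round 2: Lambda vs Tau — 7–6, Lambda advances.
Round 3: Lambda vs Kappa — 6–7, Kappa advances.
Round 4: Kappa vs Alpha — 3–10, Alpha advances.
The agenda winner is Alpha.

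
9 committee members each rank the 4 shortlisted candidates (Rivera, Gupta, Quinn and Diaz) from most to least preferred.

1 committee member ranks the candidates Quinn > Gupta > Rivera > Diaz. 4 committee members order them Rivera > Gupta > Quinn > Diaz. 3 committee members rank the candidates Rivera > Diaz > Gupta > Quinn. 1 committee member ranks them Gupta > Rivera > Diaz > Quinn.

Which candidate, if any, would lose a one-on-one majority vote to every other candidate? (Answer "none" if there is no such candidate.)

Pairwise majorities:
Rivera vs Gupta: Rivera wins 7–2.
Rivera vs Quinn: Rivera, 8–1.
Rivera vs Diaz: Rivera preferred on 1+4+3+1 = 9 ballots; Rivera wins 9–0.
Gupta vs Quinn: Gupta is ranked higher on 4+3+1 = 8 ballots, Quinn on 1. Gupta wins 8–1.
Gupta vs Diaz: Gupta, 6–3.
Quinn vs Diaz: Quinn, 5–4.
Diaz is beaten in every head-to-head and is the Condorcet loser.

Diaz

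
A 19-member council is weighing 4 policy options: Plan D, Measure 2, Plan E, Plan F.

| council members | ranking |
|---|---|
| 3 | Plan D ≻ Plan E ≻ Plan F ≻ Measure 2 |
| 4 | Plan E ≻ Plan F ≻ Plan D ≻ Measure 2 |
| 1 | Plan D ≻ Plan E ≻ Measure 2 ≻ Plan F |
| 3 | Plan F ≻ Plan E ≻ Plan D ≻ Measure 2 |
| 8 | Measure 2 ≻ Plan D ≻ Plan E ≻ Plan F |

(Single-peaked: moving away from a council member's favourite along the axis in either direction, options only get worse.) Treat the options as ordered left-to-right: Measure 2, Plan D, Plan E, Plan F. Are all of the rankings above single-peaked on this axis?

yes

Axis positions: Measure 2=1, Plan D=2, Plan E=3, Plan F=4.
Ballot type 1 (peak Plan D at position 2): ranking walks positions 2-3-4-1, expanding outward from the peak — single-peaked.
Ballot type 2 (peak Plan E at position 3): ranking walks positions 3-4-2-1, expanding outward from the peak — single-peaked.
Ballot type 3 (peak Plan D at position 2): ranking walks positions 2-3-1-4, expanding outward from the peak — single-peaked.
Ballot type 4 (peak Plan F at position 4): ranking walks positions 4-3-2-1, expanding outward from the peak — single-peaked.
Ballot type 5 (peak Measure 2 at position 1): ranking walks positions 1-2-3-4, expanding outward from the peak — single-peaked.
Every ranking is single-peaked on this axis.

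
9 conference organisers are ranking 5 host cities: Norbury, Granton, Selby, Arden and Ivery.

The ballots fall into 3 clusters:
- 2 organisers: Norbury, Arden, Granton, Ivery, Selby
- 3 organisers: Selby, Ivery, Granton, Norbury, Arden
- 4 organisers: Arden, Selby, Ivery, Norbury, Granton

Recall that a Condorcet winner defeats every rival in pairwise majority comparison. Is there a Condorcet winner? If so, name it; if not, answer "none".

none

Pairwise majorities:
Norbury–Granton: Norbury 6–3.
Norbury vs Selby: 2 for Norbury, 7 for Selby — Selby by 7–2.
Norbury vs Arden: Norbury wins 5–4.
Norbury vs Ivery: Norbury preferred on 2 ballots; Ivery wins 7–2.
Granton–Selby: Selby 7–2.
Granton vs Arden: Arden, 6–3.
Granton vs Ivery: 2 for Granton, 7 for Ivery — Ivery by 7–2.
Selby vs Arden: Selby is ranked higher on 3 ballots, Arden on 6. Arden wins 6–3.
Selby vs Ivery: Selby preferred on 3+4 = 7 ballots; Selby wins 7–2.
Arden–Ivery: Arden 6–3.
No city is unbeaten: Norbury loses to Selby; Granton loses to Norbury; Selby loses to Arden; Arden loses to Norbury; Ivery loses to Selby. In particular Norbury → Arden → Selby → Norbury is a majority cycle — no Condorcet winner exists.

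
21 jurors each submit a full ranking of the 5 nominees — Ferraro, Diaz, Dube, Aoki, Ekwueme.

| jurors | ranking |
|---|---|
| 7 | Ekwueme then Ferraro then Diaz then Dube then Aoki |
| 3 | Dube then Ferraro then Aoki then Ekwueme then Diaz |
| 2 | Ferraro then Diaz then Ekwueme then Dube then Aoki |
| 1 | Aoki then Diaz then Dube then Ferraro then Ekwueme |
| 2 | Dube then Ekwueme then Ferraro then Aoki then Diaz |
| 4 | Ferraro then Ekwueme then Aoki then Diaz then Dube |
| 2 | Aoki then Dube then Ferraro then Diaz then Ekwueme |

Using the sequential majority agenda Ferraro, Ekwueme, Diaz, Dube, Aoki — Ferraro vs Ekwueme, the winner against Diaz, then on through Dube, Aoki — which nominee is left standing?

Round 1: Ferraro vs Ekwueme — 12–9, Ferraro advances.
Round 2: Ferraro vs Diaz — 20–1, Ferraro advances.
Round 3: Ferraro vs Dube — 13–8, Ferraro advances.
Round 4: Ferraro vs Aoki — 18–3, Ferraro advances.
The agenda winner is Ferraro.

Ferraro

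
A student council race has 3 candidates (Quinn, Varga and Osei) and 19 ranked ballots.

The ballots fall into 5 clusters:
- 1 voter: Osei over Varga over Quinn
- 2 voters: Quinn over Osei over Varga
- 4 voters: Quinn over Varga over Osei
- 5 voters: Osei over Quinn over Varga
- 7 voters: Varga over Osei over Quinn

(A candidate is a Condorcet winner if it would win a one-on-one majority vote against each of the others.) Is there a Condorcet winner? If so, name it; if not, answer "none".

Head-to-head results (19 voters):
Quinn vs Varga: Quinn wins 11–8.
Quinn vs Osei: Osei, 13–6.
Varga vs Osei: Varga wins 11–8.
Each candidate drops at least one matchup (Quinn loses to Osei; Varga loses to Quinn; Osei loses to Varga); the cycle Quinn > Varga > Osei > Quinn rules out a Condorcet winner.

none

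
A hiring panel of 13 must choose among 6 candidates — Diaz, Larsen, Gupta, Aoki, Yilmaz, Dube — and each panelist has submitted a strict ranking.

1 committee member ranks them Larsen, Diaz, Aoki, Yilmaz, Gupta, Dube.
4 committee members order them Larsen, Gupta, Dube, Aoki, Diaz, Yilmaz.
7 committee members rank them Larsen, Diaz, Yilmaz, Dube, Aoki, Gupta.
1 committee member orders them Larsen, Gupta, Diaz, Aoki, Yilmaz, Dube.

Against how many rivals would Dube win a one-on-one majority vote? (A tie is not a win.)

Dube against each rival (13 committee members):
Dube vs Diaz: Diaz, 9–4.
Dube vs Larsen: 0 for Dube, 13 for Larsen — Larsen by 13–0.
Dube vs Gupta: 7 for Dube, 6 for Gupta — Dube by 7–6.
Dube–Aoki: Dube 11–2.
Dube vs Yilmaz: 4 for Dube, 9 for Yilmaz — Yilmaz by 9–4.
Dube beats Gupta, Aoki; loses to Diaz, Larsen, Yilmaz — 2 pairwise wins.

2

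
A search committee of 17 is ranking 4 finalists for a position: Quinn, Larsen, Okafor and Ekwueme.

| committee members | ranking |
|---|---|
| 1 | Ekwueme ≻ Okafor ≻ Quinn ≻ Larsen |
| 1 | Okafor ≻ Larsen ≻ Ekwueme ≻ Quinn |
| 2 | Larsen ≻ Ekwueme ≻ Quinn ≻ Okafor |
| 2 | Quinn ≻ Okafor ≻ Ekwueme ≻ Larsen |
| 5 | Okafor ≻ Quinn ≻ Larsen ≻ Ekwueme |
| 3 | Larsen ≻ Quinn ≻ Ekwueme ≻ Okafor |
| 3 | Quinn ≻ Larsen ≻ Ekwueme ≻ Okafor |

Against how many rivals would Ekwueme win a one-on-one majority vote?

1

Ekwueme against each rival (17 committee members):
Ekwueme–Quinn: Quinn 13–4.
Ekwueme vs Larsen: 1+2 = 3 for Ekwueme, 14 for Larsen — Larsen by 14–3.
Ekwueme vs Okafor: Ekwueme wins 9–8.
Ekwueme beats Okafor; loses to Quinn, Larsen — 1 pairwise win.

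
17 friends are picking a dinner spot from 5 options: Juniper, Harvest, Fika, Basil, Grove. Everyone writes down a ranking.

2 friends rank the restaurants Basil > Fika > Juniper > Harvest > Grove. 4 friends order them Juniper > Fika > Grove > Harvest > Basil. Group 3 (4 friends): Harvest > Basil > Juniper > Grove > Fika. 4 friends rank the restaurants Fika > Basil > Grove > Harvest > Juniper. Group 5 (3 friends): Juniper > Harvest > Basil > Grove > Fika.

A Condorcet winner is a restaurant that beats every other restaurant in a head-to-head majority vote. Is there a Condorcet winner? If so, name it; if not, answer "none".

none

Check each pair by majority over 17 ballots:
Juniper vs Harvest: Juniper, 9–8.
Juniper vs Fika: Juniper wins 11–6.
Juniper–Basil: Basil 10–7.
Juniper vs Grove: Juniper wins 13–4.
Harvest vs Fika: Fika, 10–7.
Harvest–Basil: Harvest 11–6.
Harvest vs Grove: Harvest, 9–8.
Fika vs Basil: Basil, 9–8.
Fika vs Grove: Fika, 10–7.
Basil vs Grove: Basil, 13–4.
Each restaurant drops at least one matchup (Juniper loses to Basil; Harvest loses to Juniper; Fika loses to Juniper; Basil loses to Harvest; Grove loses to Juniper); the cycle Juniper → Harvest → Basil → Juniper rules out a Condorcet winner.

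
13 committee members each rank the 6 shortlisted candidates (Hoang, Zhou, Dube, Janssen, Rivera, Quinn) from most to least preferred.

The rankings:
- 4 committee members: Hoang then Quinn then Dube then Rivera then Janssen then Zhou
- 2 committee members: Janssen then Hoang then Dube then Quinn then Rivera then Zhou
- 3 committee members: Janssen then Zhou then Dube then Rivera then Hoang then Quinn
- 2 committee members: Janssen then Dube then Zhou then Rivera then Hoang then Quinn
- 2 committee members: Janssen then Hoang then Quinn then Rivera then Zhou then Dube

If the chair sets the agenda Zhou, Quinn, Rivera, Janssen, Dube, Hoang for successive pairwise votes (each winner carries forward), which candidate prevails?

Round 1: Zhou vs Quinn — 5–8, Quinn advances.
Round 2: Quinn vs Rivera — 8–5, Quinn advances.
Round 3: Quinn vs Janssen — 4–9, Janssen advances.
Round 4: Janssen vs Dube — 9–4, Janssen advances.
Round 5: Janssen vs Hoang — 9–4, Janssen advances.
The agenda winner is Janssen.

Janssen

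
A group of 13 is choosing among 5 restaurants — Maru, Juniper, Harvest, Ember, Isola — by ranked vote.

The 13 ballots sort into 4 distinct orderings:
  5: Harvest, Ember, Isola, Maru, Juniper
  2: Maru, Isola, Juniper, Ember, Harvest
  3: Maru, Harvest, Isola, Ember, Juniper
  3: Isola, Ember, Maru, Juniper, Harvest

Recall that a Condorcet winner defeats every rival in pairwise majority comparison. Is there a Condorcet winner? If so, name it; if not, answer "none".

none

Check each pair by majority over 13 ballots:
Maru vs Juniper: Maru is ranked higher on 5+2+3+3 = 13 ballots, Juniper on 0. Maru wins 13–0.
Maru vs Harvest: Maru is ranked higher on 2+3+3 = 8 ballots, Harvest on 5. Maru wins 8–5.
Maru vs Ember: Maru preferred on 2+3 = 5 ballots; Ember wins 8–5.
Maru vs Isola: 2+3 = 5 for Maru, 8 for Isola — Isola by 8–5.
Juniper vs Harvest: Juniper preferred on 2+3 = 5 ballots; Harvest wins 8–5.
Juniper vs Ember: 2 to 11, Ember.
Juniper vs Isola: 0 to 13, Isola.
Harvest vs Ember: 8 to 5, Harvest.
Harvest vs Isola: 5+3 = 8 for Harvest, 5 for Isola — Harvest by 8–5.
Ember vs Isola: Ember is ranked higher on 5 ballots, Isola on 8. Isola wins 8–5.
Each restaurant drops at least one matchup (Maru loses to Ember; Juniper loses to Maru; Harvest loses to Maru; Ember loses to Harvest; Isola loses to Harvest); the cycle Maru beats Harvest beats Ember beats Maru rules out a Condorcet winner.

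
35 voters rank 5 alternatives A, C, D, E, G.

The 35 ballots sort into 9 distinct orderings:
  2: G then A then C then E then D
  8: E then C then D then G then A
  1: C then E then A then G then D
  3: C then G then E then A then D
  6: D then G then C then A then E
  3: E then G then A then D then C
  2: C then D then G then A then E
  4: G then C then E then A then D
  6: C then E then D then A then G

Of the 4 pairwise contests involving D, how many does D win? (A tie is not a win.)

D against each rival (35 voters):
D vs A: D, 22–13.
D vs C: D preferred on 6+3 = 9 ballots; C wins 26–9.
D vs E: 6+2 = 8 for D, 27 for E — E by 27–8.
D vs G: D is ranked higher on 8+6+2+6 = 22 ballots, G on 13. D wins 22–13.
D beats A, G; loses to C, E — 2 pairwise wins.

2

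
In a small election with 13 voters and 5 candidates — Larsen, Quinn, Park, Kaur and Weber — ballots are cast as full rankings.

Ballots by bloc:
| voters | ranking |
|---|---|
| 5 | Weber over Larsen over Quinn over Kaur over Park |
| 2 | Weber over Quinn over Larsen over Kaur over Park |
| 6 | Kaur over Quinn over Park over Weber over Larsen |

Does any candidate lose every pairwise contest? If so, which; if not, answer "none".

Head-to-head results (13 voters):
Larsen–Quinn: Quinn 8–5.
Larsen–Park: Larsen 7–6.
Larsen vs Kaur: Larsen preferred on 5+2 = 7 ballots; Larsen wins 7–6.
Larsen vs Weber: Larsen is ranked higher on 0 ballots, Weber on 13. Weber wins 13–0.
Quinn vs Park: Quinn wins 13–0.
Quinn vs Kaur: Quinn, 7–6.
Quinn–Weber: Weber 7–6.
Park vs Kaur: Kaur, 13–0.
Park vs Weber: 6 for Park, 7 for Weber — Weber by 7–6.
Kaur vs Weber: Weber, 7–6.
Park is beaten in every head-to-head and is the Condorcet loser.

Park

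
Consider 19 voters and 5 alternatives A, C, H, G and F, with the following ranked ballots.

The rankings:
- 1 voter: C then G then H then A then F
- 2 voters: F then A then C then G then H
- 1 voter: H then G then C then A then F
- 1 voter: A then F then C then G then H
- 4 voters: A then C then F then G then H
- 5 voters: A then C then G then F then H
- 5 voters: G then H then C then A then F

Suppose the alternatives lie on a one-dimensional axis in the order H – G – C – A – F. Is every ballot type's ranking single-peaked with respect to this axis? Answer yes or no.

yes

Axis positions: H=1, G=2, C=3, A=4, F=5.
Ballot type 1 (peak C at position 3): ranking walks positions 3-2-1-4-5, expanding outward from the peak — single-peaked.
Ballot type 2 (peak F at position 5): ranking walks positions 5-4-3-2-1, expanding outward from the peak — single-peaked.
Ballot type 3 (peak H at position 1): ranking walks positions 1-2-3-4-5, expanding outward from the peak — single-peaked.
Ballot type 4 (peak A at position 4): ranking walks positions 4-5-3-2-1, expanding outward from the peak — single-peaked.
Ballot type 5 (peak A at position 4): ranking walks positions 4-3-5-2-1, expanding outward from the peak — single-peaked.
Ballot type 6 (peak A at position 4): ranking walks positions 4-3-2-5-1, expanding outward from the peak — single-peaked.
Ballot type 7 (peak G at position 2): ranking walks positions 2-1-3-4-5, expanding outward from the peak — single-peaked.
Every ranking is single-peaked on this axis.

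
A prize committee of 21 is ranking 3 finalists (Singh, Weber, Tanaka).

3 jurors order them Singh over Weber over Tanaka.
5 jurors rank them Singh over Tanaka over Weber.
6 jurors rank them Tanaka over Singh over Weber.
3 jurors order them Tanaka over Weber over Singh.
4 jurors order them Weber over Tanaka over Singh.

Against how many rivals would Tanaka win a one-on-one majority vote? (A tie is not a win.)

2

Tanaka against each rival (21 jurors):
Tanaka–Singh: Tanaka 13–8.
Tanaka vs Weber: 5+6+3 = 14 for Tanaka, 7 for Weber — Tanaka by 14–7.
Tanaka beats Singh, Weber — 2 pairwise wins.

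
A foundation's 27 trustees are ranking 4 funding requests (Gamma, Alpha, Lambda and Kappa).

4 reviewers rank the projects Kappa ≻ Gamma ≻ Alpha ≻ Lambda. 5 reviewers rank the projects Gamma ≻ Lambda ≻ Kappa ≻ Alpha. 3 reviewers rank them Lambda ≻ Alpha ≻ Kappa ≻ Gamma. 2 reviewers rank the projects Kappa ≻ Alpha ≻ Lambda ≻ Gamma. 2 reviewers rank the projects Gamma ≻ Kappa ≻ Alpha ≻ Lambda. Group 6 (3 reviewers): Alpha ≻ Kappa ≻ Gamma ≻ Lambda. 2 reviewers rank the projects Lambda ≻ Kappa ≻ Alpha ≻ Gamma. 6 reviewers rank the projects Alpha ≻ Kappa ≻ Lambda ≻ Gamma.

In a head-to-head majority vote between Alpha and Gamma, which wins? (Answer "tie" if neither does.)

Alpha

Ballots ranking Alpha above Gamma: 3 + 2 + 3 + 2 + 6 = 16.
Ballots ranking Gamma above Alpha: 27 − 16 = 11.
Alpha wins the head-to-head 16–11.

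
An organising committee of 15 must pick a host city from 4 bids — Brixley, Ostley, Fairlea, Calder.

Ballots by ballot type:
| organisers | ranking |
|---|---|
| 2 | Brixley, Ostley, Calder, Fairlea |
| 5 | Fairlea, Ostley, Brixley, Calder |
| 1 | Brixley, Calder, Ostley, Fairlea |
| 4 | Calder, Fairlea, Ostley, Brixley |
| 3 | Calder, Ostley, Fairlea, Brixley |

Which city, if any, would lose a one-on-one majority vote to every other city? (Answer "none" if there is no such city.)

none

Pairwise majorities:
Brixley vs Ostley: 3 to 12, Ostley.
Brixley vs Fairlea: 2+1 = 3 for Brixley, 12 for Fairlea — Fairlea by 12–3.
Brixley–Calder: Brixley 8–7.
Ostley vs Fairlea: Ostley is ranked higher on 2+1+3 = 6 ballots, Fairlea on 9. Fairlea wins 9–6.
Ostley–Calder: Calder 8–7.
Fairlea vs Calder: Calder wins 10–5.
Each city has at least one pairwise win (Brixley beats Calder; Ostley beats Brixley; Fairlea beats Brixley; Calder beats Ostley) — no Condorcet loser.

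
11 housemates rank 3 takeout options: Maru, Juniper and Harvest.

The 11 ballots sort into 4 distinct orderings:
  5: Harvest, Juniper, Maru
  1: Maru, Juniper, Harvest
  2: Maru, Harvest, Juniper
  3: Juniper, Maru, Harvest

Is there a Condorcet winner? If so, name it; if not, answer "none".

none

Check each pair by majority over 11 ballots:
Maru vs Juniper: Maru preferred on 1+2 = 3 ballots; Juniper wins 8–3.
Maru vs Harvest: 6 to 5, Maru.
Juniper vs Harvest: Juniper preferred on 1+3 = 4 ballots; Harvest wins 7–4.
No restaurant is unbeaten: Maru loses to Juniper; Juniper loses to Harvest; Harvest loses to Maru. In particular Maru > Harvest > Juniper > Maru is a majority cycle — no Condorcet winner exists.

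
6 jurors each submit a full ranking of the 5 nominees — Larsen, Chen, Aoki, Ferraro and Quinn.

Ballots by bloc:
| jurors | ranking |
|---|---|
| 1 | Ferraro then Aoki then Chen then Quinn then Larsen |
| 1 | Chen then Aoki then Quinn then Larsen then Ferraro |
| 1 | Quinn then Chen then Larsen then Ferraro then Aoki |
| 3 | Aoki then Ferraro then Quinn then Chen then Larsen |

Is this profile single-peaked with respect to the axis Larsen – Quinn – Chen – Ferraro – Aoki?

no

Axis positions: Larsen=1, Quinn=2, Chen=3, Ferraro=4, Aoki=5.
Bloc 1 (peak Ferraro at position 4): ranking walks positions 4-5-3-2-1, expanding outward from the peak — single-peaked.
Bloc 2: ranking walks positions 3-5-2-1-4; Aoki is ranked above Ferraro even though Ferraro lies between Aoki and the peak Chen on the axis — preferences dip and rise again. Not single-peaked.
Bloc 3 (peak Quinn at position 2): ranking walks positions 2-3-1-4-5, expanding outward from the peak — single-peaked.
Bloc 4: ranking walks positions 5-4-2-3-1; Quinn is ranked above Chen even though Chen lies between Quinn and the peak Aoki on the axis — preferences dip and rise again. Not single-peaked.
Bloc 2 violates single-peakedness, so the profile is not single-peaked on this axis.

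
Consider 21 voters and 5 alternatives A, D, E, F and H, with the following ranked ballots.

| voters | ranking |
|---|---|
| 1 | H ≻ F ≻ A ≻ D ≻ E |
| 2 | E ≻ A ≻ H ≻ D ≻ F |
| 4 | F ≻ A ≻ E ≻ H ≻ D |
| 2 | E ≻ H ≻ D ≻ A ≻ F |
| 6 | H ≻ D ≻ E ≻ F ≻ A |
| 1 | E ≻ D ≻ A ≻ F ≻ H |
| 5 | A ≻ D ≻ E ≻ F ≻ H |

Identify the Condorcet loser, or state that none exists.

none

Head-to-head results (21 voters):
A vs D: 12 to 9, A.
A vs E: A preferred on 1+4+5 = 10 ballots; E wins 11–10.
A vs F: F, 11–10.
A vs H: A, 12–9.
D–E: D 12–9.
D vs F: D is ranked higher on 2+2+6+1+5 = 16 ballots, F on 5. D wins 16–5.
D vs H: D is ranked higher on 1+5 = 6 ballots, H on 15. H wins 15–6.
E vs F: E wins 16–5.
E vs H: E wins 14–7.
F vs H: F is ranked higher on 4+1+5 = 10 ballots, H on 11. H wins 11–10.
No alternative is winless: A beats D; D beats E; E beats A; F beats A; H beats D. There is no Condorcet loser.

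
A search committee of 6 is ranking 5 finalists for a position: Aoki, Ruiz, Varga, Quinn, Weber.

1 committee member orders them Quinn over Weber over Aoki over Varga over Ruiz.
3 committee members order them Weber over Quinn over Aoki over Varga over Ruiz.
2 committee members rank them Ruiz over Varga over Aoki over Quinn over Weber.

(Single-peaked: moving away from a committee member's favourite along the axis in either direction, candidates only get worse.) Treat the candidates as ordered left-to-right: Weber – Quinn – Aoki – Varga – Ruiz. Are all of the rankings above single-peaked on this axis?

Axis positions: Weber=1, Quinn=2, Aoki=3, Varga=4, Ruiz=5.
Bloc 1 (peak Quinn at position 2): ranking walks positions 2-1-3-4-5, expanding outward from the peak — single-peaked.
Bloc 2 (peak Weber at position 1): ranking walks positions 1-2-3-4-5, expanding outward from the peak — single-peaked.
Bloc 3 (peak Ruiz at position 5): ranking walks positions 5-4-3-2-1, expanding outward from the peak — single-peaked.
Every ranking is single-peaked on this axis.

yes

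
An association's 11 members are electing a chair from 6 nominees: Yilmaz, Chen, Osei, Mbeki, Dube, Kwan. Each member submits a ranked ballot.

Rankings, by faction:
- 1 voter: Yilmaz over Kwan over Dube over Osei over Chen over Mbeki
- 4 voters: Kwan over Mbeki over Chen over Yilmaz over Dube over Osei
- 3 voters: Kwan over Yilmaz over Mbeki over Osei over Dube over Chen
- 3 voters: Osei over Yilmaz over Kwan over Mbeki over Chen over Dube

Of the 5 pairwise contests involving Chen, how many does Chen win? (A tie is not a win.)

Chen against each rival (11 voters):
Chen vs Yilmaz: Chen is ranked higher on 4 ballots, Yilmaz on 7. Yilmaz wins 7–4.
Chen vs Osei: 4 to 7, Osei.
Chen vs Mbeki: 1 for Chen, 10 for Mbeki — Mbeki by 10–1.
Chen vs Dube: 4+3 = 7 for Chen, 4 for Dube — Chen by 7–4.
Chen vs Kwan: Kwan, 11–0.
Chen beats Dube; loses to Yilmaz, Osei, Mbeki, Kwan — 1 pairwise win.

1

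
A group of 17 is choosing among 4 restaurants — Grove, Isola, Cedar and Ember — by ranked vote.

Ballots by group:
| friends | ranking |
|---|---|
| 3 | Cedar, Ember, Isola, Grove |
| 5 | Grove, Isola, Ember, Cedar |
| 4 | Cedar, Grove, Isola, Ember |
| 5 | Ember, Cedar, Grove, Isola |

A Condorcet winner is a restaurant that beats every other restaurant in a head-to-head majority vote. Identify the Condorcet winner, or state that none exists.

none

Check each pair by majority over 17 ballots:
Grove vs Isola: 14 to 3, Grove.
Grove vs Cedar: Grove is ranked higher on 5 ballots, Cedar on 12. Cedar wins 12–5.
Grove vs Ember: 9 to 8, Grove.
Isola vs Cedar: Isola is ranked higher on 5 ballots, Cedar on 12. Cedar wins 12–5.
Isola vs Ember: 9 to 8, Isola.
Cedar vs Ember: 3+4 = 7 for Cedar, 10 for Ember — Ember by 10–7.
No restaurant is unbeaten: Grove loses to Cedar; Isola loses to Grove; Cedar loses to Ember; Ember loses to Grove. In particular Grove > Ember > Cedar > Grove is a majority cycle — no Condorcet winner exists.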